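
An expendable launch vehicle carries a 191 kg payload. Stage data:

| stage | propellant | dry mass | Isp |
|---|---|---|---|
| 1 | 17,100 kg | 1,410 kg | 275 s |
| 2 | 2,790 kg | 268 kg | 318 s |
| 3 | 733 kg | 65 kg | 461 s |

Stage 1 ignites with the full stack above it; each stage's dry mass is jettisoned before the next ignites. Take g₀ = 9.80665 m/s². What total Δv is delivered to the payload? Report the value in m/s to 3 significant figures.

Δv ≈ 13600 m/s

Ignition mass of stage 1 = 17,100+1,410 + 2,790+268 + 733+65 + 191 = 22,557 kg.
Stage 1: m₀ = 22,557 kg, m_f = 22,557 − 17,100 = 5,457 kg; Δv = 275×9.80665×ln(4.134) = 2696.8×1.4191 ≈ 3827 m/s.
Stage 2: m₀ = 4,047 kg, m_f = 4,047 − 2,790 = 1,257 kg; Δv = 318×9.80665×ln(3.22) = 3118.5×1.1692 ≈ 3646 m/s.
Stage 3: m₀ = 989 kg, m_f = 989 − 733 = 256 kg; Δv = 461×9.80665×ln(3.863) = 4520.9×1.3515 ≈ 6110 m/s.
Total Δv = 3827 + 3646 + 6110 = 13583 m/s.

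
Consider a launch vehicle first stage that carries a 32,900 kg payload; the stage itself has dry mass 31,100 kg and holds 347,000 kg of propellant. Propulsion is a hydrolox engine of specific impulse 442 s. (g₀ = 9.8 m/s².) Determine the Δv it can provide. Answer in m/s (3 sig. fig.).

Δv ≈ 8060 m/s

v_e = Isp · g₀ = 442 × 9.8 = 4331.6 m/s.
m₀ = payload + dry + propellant = 32,900 + 31,100 + 347,000 = 411,000 kg.
m_f = payload + dry = 32,900 + 31,100 = 64,000 kg.
Rocket equation: Δv = v_e · ln(m₀/m_f) = 4331.6 × ln(6.422) = 4331.6 × 1.8597 ≈ 8055.5 m/s.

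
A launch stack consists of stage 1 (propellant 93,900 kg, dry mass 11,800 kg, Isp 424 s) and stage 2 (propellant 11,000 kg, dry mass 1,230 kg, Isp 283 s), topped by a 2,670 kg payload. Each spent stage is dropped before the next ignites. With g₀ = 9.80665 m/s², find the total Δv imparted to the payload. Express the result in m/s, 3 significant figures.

Δv ≈ 9990 m/s

Ignition mass of stage 1 = 93,900+11,800 + 11,000+1,230 + 2,670 = 120,600 kg.
Stage 1: m₀ = 120,600 kg, m_f = 120,600 − 93,900 = 26,700 kg; Δv = 424×9.80665×ln(4.517) = 4158.0×1.5078 ≈ 6270 m/s.
Stage 2: m₀ = 14,900 kg, m_f = 14,900 − 11,000 = 3,900 kg; Δv = 283×9.80665×ln(3.821) = 2775.3×1.3404 ≈ 3720 m/s.
Total Δv = 6270 + 3720 = 9990 m/s.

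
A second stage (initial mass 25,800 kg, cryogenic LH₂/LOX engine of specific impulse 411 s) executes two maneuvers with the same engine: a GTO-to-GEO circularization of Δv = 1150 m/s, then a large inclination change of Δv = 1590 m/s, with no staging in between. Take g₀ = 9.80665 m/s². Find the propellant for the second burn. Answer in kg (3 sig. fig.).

v_e = Isp · g₀ = 411 × 9.80665 = 4030.5 m/s.
After the first burn: m = 25800 × exp(−1150/4030.5) = 25800 × 0.75177 = 19,395.7 kg.
After the second burn: m = 19,395.7 × exp(−1590/4030.5) = 19,395.7 × 0.67402 = 13,073.1 kg.
Second-burn propellant = 19,395.7 − 13,073.1 = 6,322.6 kg.

propellant for the second burn ≈ 6320 kg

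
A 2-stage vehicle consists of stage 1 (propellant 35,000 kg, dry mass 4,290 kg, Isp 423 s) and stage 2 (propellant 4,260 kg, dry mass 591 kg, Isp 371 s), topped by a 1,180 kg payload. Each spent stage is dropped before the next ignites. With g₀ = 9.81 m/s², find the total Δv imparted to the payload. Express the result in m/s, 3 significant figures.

Ignition mass of stage 1 = 35,000+4,290 + 4,260+591 + 1,180 = 45,321 kg.
Stage 1: m₀ = 45,321 kg, m_f = 45,321 − 35,000 = 10,321 kg; Δv = 423×9.81×ln(4.391) = 4149.6×1.4796 ≈ 6140 m/s.
Stage 2: m₀ = 6,031 kg, m_f = 6,031 − 4,260 = 1,771 kg; Δv = 371×9.81×ln(3.405) = 3639.5×1.2254 ≈ 4460 m/s.
Total Δv = 6140 + 4460 = 10600 m/s.

Δv ≈ 10600 m/s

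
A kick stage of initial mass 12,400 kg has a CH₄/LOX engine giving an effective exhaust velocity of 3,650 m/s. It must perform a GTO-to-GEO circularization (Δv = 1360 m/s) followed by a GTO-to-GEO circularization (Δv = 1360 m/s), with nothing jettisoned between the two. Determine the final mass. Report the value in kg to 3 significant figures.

After the first burn: m = 12400 × exp(−1360/3650.0) = 12400 × 0.68894 = 8,542.86 kg.
After the second burn: m = 8,542.86 × exp(−1360/3650.0) = 8,542.86 × 0.68894 = 5,885.52 kg.

final mass ≈ 5890 kg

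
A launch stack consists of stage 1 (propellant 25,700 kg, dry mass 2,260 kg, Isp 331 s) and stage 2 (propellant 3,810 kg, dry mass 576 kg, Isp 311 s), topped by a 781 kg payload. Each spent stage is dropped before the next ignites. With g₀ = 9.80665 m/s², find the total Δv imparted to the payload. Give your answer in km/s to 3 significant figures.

Ignition mass of stage 1 = 25,700+2,260 + 3,810+576 + 781 = 33,127 kg.
Stage 1: m₀ = 33,127 kg, m_f = 33,127 − 25,700 = 7,427 kg; Δv = 331×9.80665×ln(4.46) = 3246.0×1.4952 ≈ 4854 m/s.
Stage 2: m₀ = 5,167 kg, m_f = 5,167 − 3,810 = 1,357 kg; Δv = 311×9.80665×ln(3.808) = 3049.9×1.3370 ≈ 4078 m/s.
Total Δv = 4854 + 4078 = 8932 m/s.

Δv ≈ 8.93 km/s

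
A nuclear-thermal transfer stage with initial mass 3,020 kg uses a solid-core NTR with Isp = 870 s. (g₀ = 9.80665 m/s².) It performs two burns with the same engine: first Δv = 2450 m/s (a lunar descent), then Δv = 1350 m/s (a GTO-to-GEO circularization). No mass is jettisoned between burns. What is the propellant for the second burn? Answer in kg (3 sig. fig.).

propellant for the second burn ≈ 332 kg

v_e = Isp · g₀ = 870 × 9.80665 = 8531.8 m/s.
After the first burn: m = 3020 × exp(−2450/8531.8) = 3020 × 0.75039 = 2,266.18 kg.
After the second burn: m = 2,266.18 × exp(−1350/8531.8) = 2,266.18 × 0.85365 = 1,934.52 kg.
Second-burn propellant = 2,266.18 − 1,934.52 = 331.66 kg.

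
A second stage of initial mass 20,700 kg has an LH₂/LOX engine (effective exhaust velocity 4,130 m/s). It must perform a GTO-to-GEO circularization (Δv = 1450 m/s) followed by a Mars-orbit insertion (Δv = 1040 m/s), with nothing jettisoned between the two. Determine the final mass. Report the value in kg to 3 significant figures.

final mass ≈ 11300 kg

After the first burn: m = 20700 × exp(−1450/4130.0) = 20700 × 0.70392 = 14,571.1 kg.
After the second burn: m = 14,571.1 × exp(−1040/4130.0) = 14,571.1 × 0.77739 = 11,327.4 kg.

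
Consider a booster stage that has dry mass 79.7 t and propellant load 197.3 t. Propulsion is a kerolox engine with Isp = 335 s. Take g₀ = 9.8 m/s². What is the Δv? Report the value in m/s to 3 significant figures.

v_e = Isp · g₀ = 335 × 9.8 = 3283.0 m/s.
m₀ = m_dry + m_prop = 79.7 + 197.3 = 277 t.
From the ideal rocket equation, Δv = v_e · ln(m₀/m_f) = 3283.0 × ln(3.476) = 3283.0 × 1.2457 ≈ 4089.8 m/s.

Δv ≈ 4090 m/s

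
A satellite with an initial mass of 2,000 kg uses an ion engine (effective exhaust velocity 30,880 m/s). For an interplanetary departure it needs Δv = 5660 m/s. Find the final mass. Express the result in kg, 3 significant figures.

final mass ≈ 1670 kg

m₀/m_f = exp(Δv / v_e) = exp(5660 / 30880.0) = exp(0.1833) = 1.2012.
m_f = m₀ / 1.2012 = 2,000 / 1.2012 = 1,665 kg.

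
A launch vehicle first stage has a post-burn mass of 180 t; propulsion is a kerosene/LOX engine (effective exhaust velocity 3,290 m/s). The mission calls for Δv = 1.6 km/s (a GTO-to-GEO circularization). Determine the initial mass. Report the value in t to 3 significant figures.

initial mass ≈ 293 t

m₀/m_f = exp(Δv / v_e) = exp(1600 / 3290.0) = exp(0.4863) = 1.6263.
m₀ = m_f × 1.6263 = 180 × 1.6263 = 292.734 t.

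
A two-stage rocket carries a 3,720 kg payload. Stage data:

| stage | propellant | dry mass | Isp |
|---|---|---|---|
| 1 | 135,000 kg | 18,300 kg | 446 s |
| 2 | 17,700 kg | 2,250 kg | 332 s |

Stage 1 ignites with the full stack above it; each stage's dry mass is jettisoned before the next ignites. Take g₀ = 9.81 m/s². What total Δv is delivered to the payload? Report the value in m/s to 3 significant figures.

Ignition mass of stage 1 = 135,000+18,300 + 17,700+2,250 + 3,720 = 176,970 kg.
Stage 1: m₀ = 176,970 kg, m_f = 176,970 − 135,000 = 41,970 kg; Δv = 446×9.81×ln(4.217) = 4375.3×1.4390 ≈ 6296 m/s.
Stage 2: m₀ = 23,670 kg, m_f = 23,670 − 17,700 = 5,970 kg; Δv = 332×9.81×ln(3.965) = 3256.9×1.3775 ≈ 4486 m/s.
Total Δv = 6296 + 4486 = 10782 m/s.

Δv ≈ 10800 m/s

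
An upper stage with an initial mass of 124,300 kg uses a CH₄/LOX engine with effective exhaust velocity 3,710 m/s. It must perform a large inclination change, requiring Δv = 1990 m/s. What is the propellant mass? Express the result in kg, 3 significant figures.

propellant mass ≈ 51600 kg

m₀/m_f = exp(Δv / v_e) = exp(1990 / 3710.0) = exp(0.5364) = 1.7098.
m_f = 124,300 / 1.7098 = 72,698.6 kg, so propellant = m₀ − m_f = 124,300 − 72,698.6 = 51,601.4 kg.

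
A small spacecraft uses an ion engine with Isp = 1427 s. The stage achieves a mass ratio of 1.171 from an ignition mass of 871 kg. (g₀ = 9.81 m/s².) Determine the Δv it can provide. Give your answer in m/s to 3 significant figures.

Δv ≈ 2210 m/s

v_e = Isp · g₀ = 1427 × 9.81 = 13998.9 m/s.
Using Δv = v_e ln(m₀/m_f): Δv = v_e · ln(1.171) = 13998.9 × 0.1579 ≈ 2209.8 m/s.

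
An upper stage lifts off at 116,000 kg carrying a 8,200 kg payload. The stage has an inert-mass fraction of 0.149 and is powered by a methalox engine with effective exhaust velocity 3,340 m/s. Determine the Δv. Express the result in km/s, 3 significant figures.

Δv ≈ 5.23 km/s

Stage wet mass = m₀ − payload = 116,000 − 8,200 = 107,800 kg.
Stage dry mass = ε × stage wet mass = 0.149 × 107,800 = 16,062.2 kg.
Burnout mass m_f = stage dry + payload = 16,062.2 + 8,200 = 24,262.2 kg.
By the Tsiolkovsky rocket equation, Δv = v_e · ln(116,000/24,262.2) = 3340.0 × ln(4.781) = 3340.0 × 1.5647 ≈ 5226 m/s.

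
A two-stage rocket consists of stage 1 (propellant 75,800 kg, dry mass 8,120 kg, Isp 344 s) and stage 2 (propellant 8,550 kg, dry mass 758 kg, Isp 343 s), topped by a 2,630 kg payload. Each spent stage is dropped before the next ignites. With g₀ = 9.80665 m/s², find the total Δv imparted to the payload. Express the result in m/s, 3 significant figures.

Δv ≈ 9510 m/s

Ignition mass of stage 1 = 75,800+8,120 + 8,550+758 + 2,630 = 95,858 kg.
Stage 1: m₀ = 95,858 kg, m_f = 95,858 − 75,800 = 20,058 kg; Δv = 344×9.80665×ln(4.779) = 3373.5×1.5642 ≈ 5277 m/s.
Stage 2: m₀ = 11,938 kg, m_f = 11,938 − 8,550 = 3,388 kg; Δv = 343×9.80665×ln(3.524) = 3363.7×1.2595 ≈ 4237 m/s.
Total Δv = 5277 + 4237 = 9514 m/s.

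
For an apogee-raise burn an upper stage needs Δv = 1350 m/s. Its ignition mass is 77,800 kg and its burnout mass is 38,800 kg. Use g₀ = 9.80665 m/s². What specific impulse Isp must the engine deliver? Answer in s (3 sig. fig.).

Isp ≈ 198 s

ln(m₀/m_f) = ln(77800/38800) = ln(2.005) = 0.6957.
By the Tsiolkovsky rocket equation, v_e = Δv / ln(m₀/m_f) = 1350 / 0.6957 = 1940.4 m/s.
Isp = v_e / g₀ = 1940.4 / 9.80665 = 197.9 s.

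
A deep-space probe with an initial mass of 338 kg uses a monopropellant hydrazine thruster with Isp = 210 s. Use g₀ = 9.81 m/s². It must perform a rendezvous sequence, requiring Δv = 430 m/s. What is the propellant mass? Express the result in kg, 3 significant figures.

propellant mass ≈ 63.7 kg

v_e = Isp · g₀ = 210 × 9.81 = 2060.1 m/s.
m₀/m_f = exp(Δv / v_e) = exp(430 / 2060.1) = exp(0.2087) = 1.2321.
m_f = 338 / 1.2321 = 274.328 kg, so propellant = m₀ − m_f = 338 − 274.328 = 63.672 kg.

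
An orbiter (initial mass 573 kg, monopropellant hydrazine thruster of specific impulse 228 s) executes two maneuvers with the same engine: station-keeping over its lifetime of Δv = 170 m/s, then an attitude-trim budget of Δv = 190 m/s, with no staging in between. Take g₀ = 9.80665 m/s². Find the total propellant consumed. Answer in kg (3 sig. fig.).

v_e = Isp · g₀ = 228 × 9.80665 = 2235.9 m/s.
After the first burn: m = 573 × exp(−170/2235.9) = 573 × 0.92679 = 531.051 kg.
After the second burn: m = 531.051 × exp(−190/2235.9) = 531.051 × 0.91853 = 487.786 kg.
Total propellant = m₀ − m_final = 573 − 487.786 = 85.214 kg.

total propellant consumed ≈ 85.2 kg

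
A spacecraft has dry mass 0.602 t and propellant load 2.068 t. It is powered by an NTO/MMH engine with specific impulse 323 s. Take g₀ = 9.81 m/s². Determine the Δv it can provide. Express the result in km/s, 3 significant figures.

v_e = Isp · g₀ = 323 × 9.81 = 3168.6 m/s.
m₀ = m_dry + m_prop = 0.602 + 2.068 = 2.67 t.
Δv = v_e · ln(m₀/m_f) = 3168.6 × ln(4.435) = 3168.6 × 1.4896 ≈ 4719.9 m/s.

Δv ≈ 4.72 km/s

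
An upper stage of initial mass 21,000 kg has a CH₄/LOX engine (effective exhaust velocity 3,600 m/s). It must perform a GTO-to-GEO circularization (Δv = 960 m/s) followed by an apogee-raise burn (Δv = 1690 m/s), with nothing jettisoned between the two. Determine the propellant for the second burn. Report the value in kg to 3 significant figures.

propellant for the second burn ≈ 6030 kg

After the first burn: m = 21000 × exp(−960/3600.0) = 21000 × 0.76593 = 16,084.5 kg.
After the second burn: m = 16,084.5 × exp(−1690/3600.0) = 16,084.5 × 0.62535 = 10,058.4 kg.
Second-burn propellant = 16,084.5 − 10,058.4 = 6,026.1 kg.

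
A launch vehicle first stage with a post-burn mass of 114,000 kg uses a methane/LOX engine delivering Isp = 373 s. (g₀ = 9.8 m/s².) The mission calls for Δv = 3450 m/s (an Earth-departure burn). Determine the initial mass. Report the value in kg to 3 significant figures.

initial mass ≈ 293000 kg

v_e = Isp · g₀ = 373 × 9.8 = 3655.4 m/s.
From the ideal rocket equation, m₀/m_f = exp(Δv / v_e) = exp(3450 / 3655.4) = exp(0.9438) = 2.5698.
m₀ = m_f × 2.5698 = 114,000 × 2.5698 = 292,957 kg.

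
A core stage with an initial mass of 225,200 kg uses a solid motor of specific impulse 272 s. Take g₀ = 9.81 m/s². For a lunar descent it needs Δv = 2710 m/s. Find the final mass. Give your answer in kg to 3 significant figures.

v_e = Isp · g₀ = 272 × 9.81 = 2668.3 m/s.
m₀/m_f = exp(Δv / v_e) = exp(2710 / 2668.3) = exp(1.0156) = 2.7611.
m_f = m₀ / 2.7611 = 225,200 / 2.7611 = 81,561.7 kg.

final mass ≈ 81600 kg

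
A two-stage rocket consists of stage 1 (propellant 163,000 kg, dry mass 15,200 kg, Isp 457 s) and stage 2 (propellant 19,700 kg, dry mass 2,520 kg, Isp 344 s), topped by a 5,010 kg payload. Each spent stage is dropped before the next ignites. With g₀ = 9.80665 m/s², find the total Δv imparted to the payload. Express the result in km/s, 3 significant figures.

Ignition mass of stage 1 = 163,000+15,200 + 19,700+2,520 + 5,010 = 205,430 kg.
Stage 1: m₀ = 205,430 kg, m_f = 205,430 − 163,000 = 42,430 kg; Δv = 457×9.80665×ln(4.842) = 4481.6×1.5772 ≈ 7069 m/s.
Stage 2: m₀ = 27,230 kg, m_f = 27,230 − 19,700 = 7,530 kg; Δv = 344×9.80665×ln(3.616) = 3373.5×1.2854 ≈ 4336 m/s.
Total Δv = 7069 + 4336 = 11405 m/s.

Δv ≈ 11.4 km/s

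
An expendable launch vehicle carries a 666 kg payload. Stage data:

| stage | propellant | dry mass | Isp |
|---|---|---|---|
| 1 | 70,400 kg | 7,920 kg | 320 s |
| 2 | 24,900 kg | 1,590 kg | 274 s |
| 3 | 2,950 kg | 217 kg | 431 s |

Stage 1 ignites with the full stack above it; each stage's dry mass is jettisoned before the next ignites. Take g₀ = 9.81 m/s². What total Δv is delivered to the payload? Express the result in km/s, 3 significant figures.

Δv ≈ 14.1 km/s

Ignition mass of stage 1 = 70,400+7,920 + 24,900+1,590 + 2,950+217 + 666 = 108,643 kg.
Stage 1: m₀ = 108,643 kg, m_f = 108,643 − 70,400 = 38,243 kg; Δv = 320×9.81×ln(2.841) = 3139.2×1.0441 ≈ 3278 m/s.
Stage 2: m₀ = 30,323 kg, m_f = 30,323 − 24,900 = 5,423 kg; Δv = 274×9.81×ln(5.592) = 2687.9×1.7213 ≈ 4627 m/s.
Stage 3: m₀ = 3,833 kg, m_f = 3,833 − 2,950 = 883 kg; Δv = 431×9.81×ln(4.341) = 4228.1×1.4681 ≈ 6207 m/s.
Total Δv = 3278 + 4627 + 6207 = 14112 m/s.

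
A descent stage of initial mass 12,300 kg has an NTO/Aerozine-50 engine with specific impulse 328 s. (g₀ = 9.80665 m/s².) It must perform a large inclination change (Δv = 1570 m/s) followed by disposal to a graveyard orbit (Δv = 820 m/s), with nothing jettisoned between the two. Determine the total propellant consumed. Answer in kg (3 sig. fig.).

v_e = Isp · g₀ = 328 × 9.80665 = 3216.6 m/s.
After the first burn: m = 12300 × exp(−1570/3216.6) = 12300 × 0.61379 = 7,549.62 kg.
After the second burn: m = 7,549.62 × exp(−820/3216.6) = 7,549.62 × 0.77497 = 5,850.73 kg.
Total propellant = m₀ − m_final = 12300 − 5,850.73 = 6,449.27 kg.

total propellant consumed ≈ 6450 kg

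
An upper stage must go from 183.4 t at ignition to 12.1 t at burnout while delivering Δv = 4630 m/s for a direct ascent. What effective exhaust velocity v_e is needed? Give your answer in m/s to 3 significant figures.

v_e ≈ 1700 m/s

ln(m₀/m_f) = ln(183400/12100) = ln(15.16) = 2.7185.
From the ideal rocket equation, v_e = Δv / ln(m₀/m_f) = 4630 / 2.7185 = 1703.2 m/s.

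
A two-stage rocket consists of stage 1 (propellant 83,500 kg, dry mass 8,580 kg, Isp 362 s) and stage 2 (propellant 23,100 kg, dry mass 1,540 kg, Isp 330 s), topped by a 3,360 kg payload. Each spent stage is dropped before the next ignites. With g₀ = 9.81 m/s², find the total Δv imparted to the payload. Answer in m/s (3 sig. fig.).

Ignition mass of stage 1 = 83,500+8,580 + 23,100+1,540 + 3,360 = 120,080 kg.
Stage 1: m₀ = 120,080 kg, m_f = 120,080 − 83,500 = 36,580 kg; Δv = 362×9.81×ln(3.283) = 3551.2×1.1887 ≈ 4221 m/s.
Stage 2: m₀ = 28,000 kg, m_f = 28,000 − 23,100 = 4,900 kg; Δv = 330×9.81×ln(5.714) = 3237.3×1.7430 ≈ 5643 m/s.
Total Δv = 4221 + 5643 = 9864 m/s.

Δv ≈ 9860 m/s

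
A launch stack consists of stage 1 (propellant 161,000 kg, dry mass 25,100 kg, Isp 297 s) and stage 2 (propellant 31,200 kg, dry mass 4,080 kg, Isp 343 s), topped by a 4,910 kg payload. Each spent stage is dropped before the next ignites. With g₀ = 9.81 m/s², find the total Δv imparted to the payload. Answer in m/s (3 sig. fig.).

Δv ≈ 8660 m/s

Ignition mass of stage 1 = 161,000+25,100 + 31,200+4,080 + 4,910 = 226,290 kg.
Stage 1: m₀ = 226,290 kg, m_f = 226,290 − 161,000 = 65,290 kg; Δv = 297×9.81×ln(3.466) = 2913.6×1.2430 ≈ 3622 m/s.
Stage 2: m₀ = 40,190 kg, m_f = 40,190 − 31,200 = 8,990 kg; Δv = 343×9.81×ln(4.471) = 3364.8×1.4975 ≈ 5039 m/s.
Total Δv = 3622 + 5039 = 8661 m/s.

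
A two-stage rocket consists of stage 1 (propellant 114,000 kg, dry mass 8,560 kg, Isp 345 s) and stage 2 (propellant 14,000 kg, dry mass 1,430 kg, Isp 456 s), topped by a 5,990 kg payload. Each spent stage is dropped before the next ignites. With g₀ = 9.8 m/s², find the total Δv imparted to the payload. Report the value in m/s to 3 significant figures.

Ignition mass of stage 1 = 114,000+8,560 + 14,000+1,430 + 5,990 = 143,980 kg.
Stage 1: m₀ = 143,980 kg, m_f = 143,980 − 114,000 = 29,980 kg; Δv = 345×9.8×ln(4.803) = 3381.0×1.5691 ≈ 5305 m/s.
Stage 2: m₀ = 21,420 kg, m_f = 21,420 − 14,000 = 7,420 kg; Δv = 456×9.8×ln(2.887) = 4468.8×1.0601 ≈ 4738 m/s.
Total Δv = 5305 + 4738 = 10043 m/s.

Δv ≈ 10000 m/s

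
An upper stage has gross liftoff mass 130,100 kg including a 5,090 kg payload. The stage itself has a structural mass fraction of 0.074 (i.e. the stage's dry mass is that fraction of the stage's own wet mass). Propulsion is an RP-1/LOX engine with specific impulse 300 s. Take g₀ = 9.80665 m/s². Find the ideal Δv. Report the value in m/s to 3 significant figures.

Δv ≈ 6490 m/s

Stage wet mass = m₀ − payload = 130,100 − 5,090 = 125,010 kg.
Stage dry mass = ε × stage wet mass = 0.074 × 125,010 = 9,250.74 kg.
Burnout mass m_f = stage dry + payload = 9,250.74 + 5,090 = 14,340.74 kg.
v_e = Isp · g₀ = 300 × 9.80665 = 2942.0 m/s.
By the Tsiolkovsky rocket equation, Δv = v_e · ln(130,100/14,340.74) = 2942.0 × ln(9.072) = 2942.0 × 2.2052 ≈ 6488 m/s.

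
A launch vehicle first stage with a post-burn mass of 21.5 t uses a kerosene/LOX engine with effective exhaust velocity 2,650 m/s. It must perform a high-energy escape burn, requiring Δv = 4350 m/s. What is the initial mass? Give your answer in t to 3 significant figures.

initial mass ≈ 111 t

By the Tsiolkovsky rocket equation, m₀/m_f = exp(Δv / v_e) = exp(4350 / 2650.0) = exp(1.6415) = 5.1630.
m₀ = m_f × 5.1630 = 21.5 × 5.1630 = 111.005 t.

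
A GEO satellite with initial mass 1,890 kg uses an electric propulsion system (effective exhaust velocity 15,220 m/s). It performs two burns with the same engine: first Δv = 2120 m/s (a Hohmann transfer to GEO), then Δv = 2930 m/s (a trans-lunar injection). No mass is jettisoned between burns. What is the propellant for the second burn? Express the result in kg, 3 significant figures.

propellant for the second burn ≈ 288 kg

After the first burn: m = 1890 × exp(−2120/15220.0) = 1890 × 0.86998 = 1,644.26 kg.
After the second burn: m = 1,644.26 × exp(−2930/15220.0) = 1,644.26 × 0.82489 = 1,356.33 kg.
Second-burn propellant = 1,644.26 − 1,356.33 = 287.93 kg.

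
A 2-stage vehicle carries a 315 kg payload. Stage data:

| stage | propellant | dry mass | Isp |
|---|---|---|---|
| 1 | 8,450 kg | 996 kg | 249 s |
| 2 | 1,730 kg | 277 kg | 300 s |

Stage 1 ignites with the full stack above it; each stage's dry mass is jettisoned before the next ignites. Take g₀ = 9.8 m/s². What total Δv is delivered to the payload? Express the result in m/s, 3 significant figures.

Δv ≈ 7110 m/s

Ignition mass of stage 1 = 8,450+996 + 1,730+277 + 315 = 11,768 kg.
Stage 1: m₀ = 11,768 kg, m_f = 11,768 − 8,450 = 3,318 kg; Δv = 249×9.8×ln(3.547) = 2440.2×1.2660 ≈ 3089 m/s.
Stage 2: m₀ = 2,322 kg, m_f = 2,322 − 1,730 = 592 kg; Δv = 300×9.8×ln(3.922) = 2940.0×1.3667 ≈ 4018 m/s.
Total Δv = 3089 + 4018 = 7107 m/s.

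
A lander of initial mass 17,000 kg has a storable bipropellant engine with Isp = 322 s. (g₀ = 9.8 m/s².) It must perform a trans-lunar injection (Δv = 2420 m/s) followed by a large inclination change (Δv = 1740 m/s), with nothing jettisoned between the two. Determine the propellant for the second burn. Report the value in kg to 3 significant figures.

v_e = Isp · g₀ = 322 × 9.8 = 3155.6 m/s.
After the first burn: m = 17000 × exp(−2420/3155.6) = 17000 × 0.46445 = 7,895.65 kg.
After the second burn: m = 7,895.65 × exp(−1740/3155.6) = 7,895.65 × 0.57614 = 4,549 kg.
Second-burn propellant = 7,895.65 − 4,549 = 3,346.65 kg.

propellant for the second burn ≈ 3350 kg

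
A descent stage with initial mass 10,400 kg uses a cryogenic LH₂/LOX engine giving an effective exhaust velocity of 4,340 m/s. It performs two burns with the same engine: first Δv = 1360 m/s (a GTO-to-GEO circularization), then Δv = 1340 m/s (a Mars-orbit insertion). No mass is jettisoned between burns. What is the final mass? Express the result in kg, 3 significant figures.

After the first burn: m = 10400 × exp(−1360/4340.0) = 10400 × 0.73098 = 7,602.19 kg.
After the second burn: m = 7,602.19 × exp(−1340/4340.0) = 7,602.19 × 0.73436 = 5,582.74 kg.

final mass ≈ 5580 kg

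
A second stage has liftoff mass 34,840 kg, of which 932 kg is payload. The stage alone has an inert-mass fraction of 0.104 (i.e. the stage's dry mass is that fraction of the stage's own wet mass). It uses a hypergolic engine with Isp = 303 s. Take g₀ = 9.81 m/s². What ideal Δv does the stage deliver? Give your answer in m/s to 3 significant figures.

Δv ≈ 6110 m/s

Stage wet mass = m₀ − payload = 34,840 − 932 = 33,908 kg.
Stage dry mass = ε × stage wet mass = 0.104 × 33,908 = 3,526.43 kg.
Burnout mass m_f = stage dry + payload = 3,526.43 + 932 = 4,458.43 kg.
v_e = Isp · g₀ = 303 × 9.81 = 2972.4 m/s.
Rocket equation: Δv = v_e · ln(34,840/4,458.43) = 2972.4 × ln(7.814) = 2972.4 × 2.0560 ≈ 6111 m/s.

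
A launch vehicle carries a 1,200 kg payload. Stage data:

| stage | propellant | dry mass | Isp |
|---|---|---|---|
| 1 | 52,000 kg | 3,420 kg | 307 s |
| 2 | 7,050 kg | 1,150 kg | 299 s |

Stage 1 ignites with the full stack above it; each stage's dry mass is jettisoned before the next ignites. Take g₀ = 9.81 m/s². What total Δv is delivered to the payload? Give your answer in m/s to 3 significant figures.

Ignition mass of stage 1 = 52,000+3,420 + 7,050+1,150 + 1,200 = 64,820 kg.
Stage 1: m₀ = 64,820 kg, m_f = 64,820 − 52,000 = 12,820 kg; Δv = 307×9.81×ln(5.056) = 3011.7×1.6206 ≈ 4881 m/s.
Stage 2: m₀ = 9,400 kg, m_f = 9,400 − 7,050 = 2,350 kg; Δv = 299×9.81×ln(4) = 2933.2×1.3863 ≈ 4066 m/s.
Total Δv = 4881 + 4066 = 8947 m/s.

Δv ≈ 8950 m/s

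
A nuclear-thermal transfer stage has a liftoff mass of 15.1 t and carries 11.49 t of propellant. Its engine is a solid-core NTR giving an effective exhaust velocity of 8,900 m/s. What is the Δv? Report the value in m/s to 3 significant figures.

m_f = m₀ − m_prop = 15.1 − 11.49 = 3.61 t.
Rocket equation: Δv = v_e · ln(m₀/m_f) = 8900.0 × ln(4.183) = 8900.0 × 1.4310 ≈ 12735.8 m/s.

Δv ≈ 12700 m/s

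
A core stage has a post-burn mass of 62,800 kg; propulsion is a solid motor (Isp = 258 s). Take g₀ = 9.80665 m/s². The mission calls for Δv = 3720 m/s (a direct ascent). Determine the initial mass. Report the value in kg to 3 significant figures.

initial mass ≈ 273000 kg

v_e = Isp · g₀ = 258 × 9.80665 = 2530.1 m/s.
By the Tsiolkovsky rocket equation, m₀/m_f = exp(Δv / v_e) = exp(3720 / 2530.1) = exp(1.4703) = 4.3505.
m₀ = m_f × 4.3505 = 62,800 × 4.3505 = 273,211 kg.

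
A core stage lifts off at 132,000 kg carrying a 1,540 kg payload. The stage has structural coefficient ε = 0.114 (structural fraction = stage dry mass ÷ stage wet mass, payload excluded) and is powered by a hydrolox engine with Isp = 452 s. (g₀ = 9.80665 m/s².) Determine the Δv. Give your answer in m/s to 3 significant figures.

Stage wet mass = m₀ − payload = 132,000 − 1,540 = 130,460 kg.
Stage dry mass = ε × stage wet mass = 0.114 × 130,460 = 14,872.4 kg.
Burnout mass m_f = stage dry + payload = 14,872.4 + 1,540 = 16,412.4 kg.
v_e = Isp · g₀ = 452 × 9.80665 = 4432.6 m/s.
Rocket equation: Δv = v_e · ln(132,000/16,412.4) = 4432.6 × ln(8.043) = 4432.6 × 2.0848 ≈ 9241 m/s.

Δv ≈ 9240 m/s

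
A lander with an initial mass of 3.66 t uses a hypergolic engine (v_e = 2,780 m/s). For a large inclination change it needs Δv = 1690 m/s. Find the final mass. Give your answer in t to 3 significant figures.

final mass ≈ 1.99 t

From the ideal rocket equation, m₀/m_f = exp(Δv / v_e) = exp(1690 / 2780.0) = exp(0.6079) = 1.8366.
m_f = m₀ / 1.8366 = 3.66 / 1.8366 = 1.99281 t.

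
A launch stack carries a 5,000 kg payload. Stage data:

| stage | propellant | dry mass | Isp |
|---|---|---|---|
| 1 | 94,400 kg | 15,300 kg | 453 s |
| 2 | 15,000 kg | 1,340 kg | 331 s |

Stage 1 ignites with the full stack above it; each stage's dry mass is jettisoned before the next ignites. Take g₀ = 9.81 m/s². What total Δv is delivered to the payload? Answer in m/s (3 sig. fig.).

Ignition mass of stage 1 = 94,400+15,300 + 15,000+1,340 + 5,000 = 131,040 kg.
Stage 1: m₀ = 131,040 kg, m_f = 131,040 − 94,400 = 36,640 kg; Δv = 453×9.81×ln(3.576) = 4443.9×1.2744 ≈ 5663 m/s.
Stage 2: m₀ = 21,340 kg, m_f = 21,340 − 15,000 = 6,340 kg; Δv = 331×9.81×ln(3.366) = 3247.1×1.2137 ≈ 3941 m/s.
Total Δv = 5663 + 3941 = 9604 m/s.

Δv ≈ 9600 m/s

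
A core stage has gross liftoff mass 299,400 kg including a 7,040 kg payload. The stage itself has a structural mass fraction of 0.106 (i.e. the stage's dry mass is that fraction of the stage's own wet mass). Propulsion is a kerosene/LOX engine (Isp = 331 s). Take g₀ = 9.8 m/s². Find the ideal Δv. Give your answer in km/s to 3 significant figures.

Δv ≈ 6.69 km/s

Stage wet mass = m₀ − payload = 299,400 − 7,040 = 292,360 kg.
Stage dry mass = ε × stage wet mass = 0.106 × 292,360 = 30,990.2 kg.
Burnout mass m_f = stage dry + payload = 30,990.2 + 7,040 = 38,030.2 kg.
v_e = Isp · g₀ = 331 × 9.8 = 3243.8 m/s.
By the Tsiolkovsky rocket equation, Δv = v_e · ln(299,400/38,030.2) = 3243.8 × ln(7.873) = 3243.8 × 2.0634 ≈ 6693 m/s.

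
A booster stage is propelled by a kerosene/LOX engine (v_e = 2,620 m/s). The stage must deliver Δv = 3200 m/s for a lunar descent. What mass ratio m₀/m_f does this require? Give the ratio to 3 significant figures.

mass ratio ≈ 3.39

Using Δv = v_e ln(m₀/m_f): m₀/m_f = exp(Δv / v_e) = exp(3200 / 2620.0) = exp(1.2214) = 3.3918.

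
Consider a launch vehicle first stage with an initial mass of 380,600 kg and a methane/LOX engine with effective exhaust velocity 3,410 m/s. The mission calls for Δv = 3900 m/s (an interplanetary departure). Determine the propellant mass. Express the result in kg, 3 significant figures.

Using Δv = v_e ln(m₀/m_f): m₀/m_f = exp(Δv / v_e) = exp(3900 / 3410.0) = exp(1.1437) = 3.1383.
m_f = 380,600 / 3.1383 = 121,276 kg, so propellant = m₀ − m_f = 380,600 − 121,276 = 259,324 kg.

propellant mass ≈ 259000 kg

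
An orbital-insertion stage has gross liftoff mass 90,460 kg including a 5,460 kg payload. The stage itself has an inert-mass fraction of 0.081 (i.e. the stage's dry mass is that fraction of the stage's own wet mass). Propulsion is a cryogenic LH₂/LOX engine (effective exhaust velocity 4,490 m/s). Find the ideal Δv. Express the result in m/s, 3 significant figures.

Δv ≈ 8940 m/s

Stage wet mass = m₀ − payload = 90,460 − 5,460 = 85,000 kg.
Stage dry mass = ε × stage wet mass = 0.081 × 85,000 = 6,885 kg.
Burnout mass m_f = stage dry + payload = 6,885 + 5,460 = 12,345 kg.
Using Δv = v_e ln(m₀/m_f): Δv = v_e · ln(90,460/12,345) = 4490.0 × ln(7.328) = 4490.0 × 1.9917 ≈ 8943 m/s.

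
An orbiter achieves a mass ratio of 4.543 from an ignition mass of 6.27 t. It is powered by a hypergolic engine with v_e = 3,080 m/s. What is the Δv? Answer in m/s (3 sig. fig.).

Δv ≈ 4660 m/s

By the Tsiolkovsky rocket equation, Δv = v_e · ln(4.543) = 3080.0 × 1.5136 ≈ 4661.8 m/s.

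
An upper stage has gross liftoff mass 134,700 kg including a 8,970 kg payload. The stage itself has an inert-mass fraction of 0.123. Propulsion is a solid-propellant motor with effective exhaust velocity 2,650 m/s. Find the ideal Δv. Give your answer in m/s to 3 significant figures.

Δv ≈ 4520 m/s

Stage wet mass = m₀ − payload = 134,700 − 8,970 = 125,730 kg.
Stage dry mass = ε × stage wet mass = 0.123 × 125,730 = 15,464.8 kg.
Burnout mass m_f = stage dry + payload = 15,464.8 + 8,970 = 24,434.8 kg.
By the Tsiolkovsky rocket equation, Δv = v_e · ln(134,700/24,434.8) = 2650.0 × ln(5.513) = 2650.0 × 1.7070 ≈ 4524 m/s.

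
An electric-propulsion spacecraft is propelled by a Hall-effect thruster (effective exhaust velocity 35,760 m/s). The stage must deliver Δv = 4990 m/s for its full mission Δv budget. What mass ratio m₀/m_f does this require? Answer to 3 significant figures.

m₀/m_f = exp(Δv / v_e) = exp(4990 / 35760.0) = exp(0.1395) = 1.1497.

mass ratio ≈ 1.15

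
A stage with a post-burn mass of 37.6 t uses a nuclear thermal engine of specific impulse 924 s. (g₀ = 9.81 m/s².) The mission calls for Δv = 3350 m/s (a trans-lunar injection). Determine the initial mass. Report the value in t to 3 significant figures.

v_e = Isp · g₀ = 924 × 9.81 = 9064.4 m/s.
m₀/m_f = exp(Δv / v_e) = exp(3350 / 9064.4) = exp(0.3696) = 1.4471.
m₀ = m_f × 1.4471 = 37.6 × 1.4471 = 54.411 t.

initial mass ≈ 54.4 t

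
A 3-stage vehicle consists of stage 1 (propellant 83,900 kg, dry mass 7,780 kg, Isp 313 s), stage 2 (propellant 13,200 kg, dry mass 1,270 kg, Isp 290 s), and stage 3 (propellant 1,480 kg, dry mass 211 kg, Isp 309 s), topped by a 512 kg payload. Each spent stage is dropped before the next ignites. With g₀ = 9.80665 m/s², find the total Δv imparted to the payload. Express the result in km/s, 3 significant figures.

Δv ≈ 12.4 km/s

Ignition mass of stage 1 = 83,900+7,780 + 13,200+1,270 + 1,480+211 + 512 = 108,353 kg.
Stage 1: m₀ = 108,353 kg, m_f = 108,353 − 83,900 = 24,453 kg; Δv = 313×9.80665×ln(4.431) = 3069.5×1.4886 ≈ 4569 m/s.
Stage 2: m₀ = 16,673 kg, m_f = 16,673 − 13,200 = 3,473 kg; Δv = 290×9.80665×ln(4.801) = 2843.9×1.5688 ≈ 4461 m/s.
Stage 3: m₀ = 2,203 kg, m_f = 2,203 − 1,480 = 723 kg; Δv = 309×9.80665×ln(3.047) = 3030.3×1.1142 ≈ 3376 m/s.
Total Δv = 4569 + 4461 + 3376 = 12406 m/s.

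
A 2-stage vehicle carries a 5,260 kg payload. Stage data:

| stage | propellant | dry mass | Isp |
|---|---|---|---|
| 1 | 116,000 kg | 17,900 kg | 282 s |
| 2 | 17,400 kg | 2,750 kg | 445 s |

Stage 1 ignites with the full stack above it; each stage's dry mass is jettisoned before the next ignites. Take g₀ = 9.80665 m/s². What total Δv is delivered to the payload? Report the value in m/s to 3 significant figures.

Ignition mass of stage 1 = 116,000+17,900 + 17,400+2,750 + 5,260 = 159,310 kg.
Stage 1: m₀ = 159,310 kg, m_f = 159,310 − 116,000 = 43,310 kg; Δv = 282×9.80665×ln(3.678) = 2765.5×1.3025 ≈ 3602 m/s.
Stage 2: m₀ = 25,410 kg, m_f = 25,410 − 17,400 = 8,010 kg; Δv = 445×9.80665×ln(3.172) = 4364.0×1.1545 ≈ 5038 m/s.
Total Δv = 3602 + 5038 = 8640 m/s.

Δv ≈ 8640 m/s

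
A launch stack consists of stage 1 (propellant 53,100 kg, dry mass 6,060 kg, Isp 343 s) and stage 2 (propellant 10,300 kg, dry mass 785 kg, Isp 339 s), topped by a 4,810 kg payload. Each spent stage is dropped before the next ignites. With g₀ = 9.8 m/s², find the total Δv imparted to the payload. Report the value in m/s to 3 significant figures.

Δv ≈ 7600 m/s

Ignition mass of stage 1 = 53,100+6,060 + 10,300+785 + 4,810 = 75,055 kg.
Stage 1: m₀ = 75,055 kg, m_f = 75,055 − 53,100 = 21,955 kg; Δv = 343×9.8×ln(3.419) = 3361.4×1.2292 ≈ 4132 m/s.
Stage 2: m₀ = 15,895 kg, m_f = 15,895 − 10,300 = 5,595 kg; Δv = 339×9.8×ln(2.841) = 3322.2×1.0441 ≈ 3469 m/s.
Total Δv = 4132 + 3469 = 7601 m/s.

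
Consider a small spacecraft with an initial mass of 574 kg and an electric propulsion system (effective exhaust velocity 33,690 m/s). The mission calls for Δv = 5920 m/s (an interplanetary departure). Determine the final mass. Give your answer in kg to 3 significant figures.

final mass ≈ 482 kg

Using Δv = v_e ln(m₀/m_f): m₀/m_f = exp(Δv / v_e) = exp(5920 / 33690.0) = exp(0.1757) = 1.1921.
m_f = m₀ / 1.1921 = 574 / 1.1921 = 481.503 kg.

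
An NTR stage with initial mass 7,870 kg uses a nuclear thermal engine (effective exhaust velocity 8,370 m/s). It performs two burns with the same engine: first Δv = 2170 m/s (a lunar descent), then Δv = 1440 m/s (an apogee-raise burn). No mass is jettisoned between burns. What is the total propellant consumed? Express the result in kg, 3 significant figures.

After the first burn: m = 7870 × exp(−2170/8370.0) = 7870 × 0.77162 = 6,072.65 kg.
After the second burn: m = 6,072.65 × exp(−1440/8370.0) = 6,072.65 × 0.84194 = 5,112.81 kg.
Total propellant = m₀ − m_final = 7870 − 5,112.81 = 2,757.19 kg.

total propellant consumed ≈ 2760 kg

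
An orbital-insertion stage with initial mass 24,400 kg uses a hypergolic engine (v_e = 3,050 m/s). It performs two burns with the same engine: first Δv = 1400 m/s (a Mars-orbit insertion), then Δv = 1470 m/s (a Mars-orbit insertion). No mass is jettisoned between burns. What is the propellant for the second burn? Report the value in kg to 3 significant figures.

After the first burn: m = 24400 × exp(−1400/3050.0) = 24400 × 0.63190 = 15,418.4 kg.
After the second burn: m = 15,418.4 × exp(−1470/3050.0) = 15,418.4 × 0.61757 = 9,521.94 kg.
Second-burn propellant = 15,418.4 − 9,521.94 = 5,896.46 kg.

propellant for the second burn ≈ 5900 kg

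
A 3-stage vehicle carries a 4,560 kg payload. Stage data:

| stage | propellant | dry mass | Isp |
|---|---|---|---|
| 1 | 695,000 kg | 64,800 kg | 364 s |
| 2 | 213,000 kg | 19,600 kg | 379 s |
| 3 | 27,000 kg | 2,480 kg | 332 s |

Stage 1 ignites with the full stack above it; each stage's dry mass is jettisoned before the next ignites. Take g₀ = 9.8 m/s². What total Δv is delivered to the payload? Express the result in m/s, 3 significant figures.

Ignition mass of stage 1 = 695,000+64,800 + 213,000+19,600 + 27,000+2,480 + 4,560 = 1,026,440 kg.
Stage 1: m₀ = 1,026,440 kg, m_f = 1,026,440 − 695,000 = 331,440 kg; Δv = 364×9.8×ln(3.097) = 3567.2×1.1304 ≈ 4032 m/s.
Stage 2: m₀ = 266,640 kg, m_f = 266,640 − 213,000 = 53,640 kg; Δv = 379×9.8×ln(4.971) = 3714.2×1.6036 ≈ 5956 m/s.
Stage 3: m₀ = 34,040 kg, m_f = 34,040 − 27,000 = 7,040 kg; Δv = 332×9.8×ln(4.835) = 3253.6×1.5759 ≈ 5127 m/s.
Total Δv = 4032 + 5956 + 5127 = 15115 m/s.

Δv ≈ 15100 m/s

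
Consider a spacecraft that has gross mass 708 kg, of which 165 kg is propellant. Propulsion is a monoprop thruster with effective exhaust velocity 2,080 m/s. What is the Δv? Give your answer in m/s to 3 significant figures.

m_f = m₀ − m_prop = 708 − 165 = 543 kg.
From the ideal rocket equation, Δv = v_e · ln(m₀/m_f) = 2080.0 × ln(1.304) = 2080.0 × 0.2653 ≈ 551.9 m/s.

Δv ≈ 552 m/s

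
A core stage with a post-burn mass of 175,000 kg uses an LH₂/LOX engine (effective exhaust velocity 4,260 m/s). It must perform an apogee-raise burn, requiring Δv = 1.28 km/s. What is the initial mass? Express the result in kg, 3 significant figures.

Rocket equation: m₀/m_f = exp(Δv / v_e) = exp(1280 / 4260.0) = exp(0.3005) = 1.3505.
m₀ = m_f × 1.3505 = 175,000 × 1.3505 = 236,338 kg.

initial mass ≈ 236000 kg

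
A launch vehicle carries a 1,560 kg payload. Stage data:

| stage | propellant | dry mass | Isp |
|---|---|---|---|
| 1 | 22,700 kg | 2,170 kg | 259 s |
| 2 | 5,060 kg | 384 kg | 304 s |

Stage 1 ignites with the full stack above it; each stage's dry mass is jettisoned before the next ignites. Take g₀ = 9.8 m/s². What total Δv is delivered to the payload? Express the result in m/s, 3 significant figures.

Ignition mass of stage 1 = 22,700+2,170 + 5,060+384 + 1,560 = 31,874 kg.
Stage 1: m₀ = 31,874 kg, m_f = 31,874 − 22,700 = 9,174 kg; Δv = 259×9.8×ln(3.474) = 2538.2×1.2454 ≈ 3161 m/s.
Stage 2: m₀ = 7,004 kg, m_f = 7,004 − 5,060 = 1,944 kg; Δv = 304×9.8×ln(3.603) = 2979.2×1.2817 ≈ 3819 m/s.
Total Δv = 3161 + 3819 = 6980 m/s.

Δv ≈ 6980 m/s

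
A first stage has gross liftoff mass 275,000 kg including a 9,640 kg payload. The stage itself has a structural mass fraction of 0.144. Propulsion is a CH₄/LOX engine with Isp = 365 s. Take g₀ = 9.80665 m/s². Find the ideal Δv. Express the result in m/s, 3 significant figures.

Δv ≈ 6260 m/s

Stage wet mass = m₀ − payload = 275,000 − 9,640 = 265,360 kg.
Stage dry mass = ε × stage wet mass = 0.144 × 265,360 = 38,211.8 kg.
Burnout mass m_f = stage dry + payload = 38,211.8 + 9,640 = 47,851.8 kg.
v_e = Isp · g₀ = 365 × 9.80665 = 3579.4 m/s.
By the Tsiolkovsky rocket equation, Δv = v_e · ln(275,000/47,851.8) = 3579.4 × ln(5.747) = 3579.4 × 1.7487 ≈ 6259 m/s.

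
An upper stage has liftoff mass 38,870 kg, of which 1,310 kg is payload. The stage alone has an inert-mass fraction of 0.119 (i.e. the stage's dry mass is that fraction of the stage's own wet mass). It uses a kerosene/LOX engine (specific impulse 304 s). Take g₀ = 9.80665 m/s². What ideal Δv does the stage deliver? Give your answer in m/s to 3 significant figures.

Stage wet mass = m₀ − payload = 38,870 − 1,310 = 37,560 kg.
Stage dry mass = ε × stage wet mass = 0.119 × 37,560 = 4,469.64 kg.
Burnout mass m_f = stage dry + payload = 4,469.64 + 1,310 = 5,779.64 kg.
v_e = Isp · g₀ = 304 × 9.80665 = 2981.2 m/s.
Rocket equation: Δv = v_e · ln(38,870/5,779.64) = 2981.2 × ln(6.725) = 2981.2 × 1.9059 ≈ 5682 m/s.

Δv ≈ 5680 m/s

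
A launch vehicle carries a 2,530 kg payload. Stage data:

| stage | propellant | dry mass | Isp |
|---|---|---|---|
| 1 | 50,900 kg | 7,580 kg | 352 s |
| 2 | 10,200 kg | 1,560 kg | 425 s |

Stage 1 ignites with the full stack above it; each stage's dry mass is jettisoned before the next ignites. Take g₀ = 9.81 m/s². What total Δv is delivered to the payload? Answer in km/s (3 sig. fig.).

Ignition mass of stage 1 = 50,900+7,580 + 10,200+1,560 + 2,530 = 72,770 kg.
Stage 1: m₀ = 72,770 kg, m_f = 72,770 − 50,900 = 21,870 kg; Δv = 352×9.81×ln(3.327) = 3453.1×1.2022 ≈ 4151 m/s.
Stage 2: m₀ = 14,290 kg, m_f = 14,290 − 10,200 = 4,090 kg; Δv = 425×9.81×ln(3.494) = 4169.2×1.2510 ≈ 5216 m/s.
Total Δv = 4151 + 5216 = 9367 m/s.

Δv ≈ 9.37 km/s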